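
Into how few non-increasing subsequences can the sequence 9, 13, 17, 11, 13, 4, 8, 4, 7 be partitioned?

Place each on the leftmost legal pile:
9 → new pile 1 (tops now [9])
13 → new pile 2 (tops now [9, 13])
17 → new pile 3 (tops now [9, 13, 17])
11 → pile 2 (tops now [9, 11, 17])
13 → pile 3 (tops now [9, 11, 13])
4 → pile 1 (tops now [4, 11, 13])
8 → pile 2 (tops now [4, 8, 13])
4 → pile 1 (tops now [4, 8, 13])
7 → pile 2 (tops now [4, 7, 13])
Three piles.

3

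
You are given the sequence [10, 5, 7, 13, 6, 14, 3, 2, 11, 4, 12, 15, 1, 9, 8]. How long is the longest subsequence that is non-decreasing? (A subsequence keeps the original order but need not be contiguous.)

Let dp[i] be the length of the longest such subsequence ending at index i:
i:      1  2  3  4  5  6  7  8  9 10 11 12 13 14 15
a[i]:  10  5  7 13  6 14  3  2 11  4 12 15  1  9  8
dp:     1  1  2  3  2  4  1  1  3  2  4  5  1  3  3
Maximum dp value is 5.

5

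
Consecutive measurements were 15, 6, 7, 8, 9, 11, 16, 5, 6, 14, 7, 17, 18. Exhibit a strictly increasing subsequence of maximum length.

Patience tails give the LIS length; then backtrack through the dp parents:
15 → extends → [15]
6 → replaces 15 → [6]
7 → extends → [6, 7]
8 → extends → [6, 7, 8]
9 → extends → [6, 7, 8, 9]
11 → extends → [6, 7, 8, 9, 11]
16 → extends → [6, 7, 8, 9, 11, 16]
5 → replaces 6 → [5, 7, 8, 9, 11, 16]
6 → replaces 7 → [5, 6, 8, 9, 11, 16]
14 → replaces 16 → [5, 6, 8, 9, 11, 14]
7 → replaces 8 → [5, 6, 7, 9, 11, 14]
17 → extends → [5, 6, 7, 9, 11, 14, 17]
18 → extends → [5, 6, 7, 9, 11, 14, 17, 18]
Length 8; one witness is 6, 7, 8, 9, 11, 16, 17, 18.

6, 7, 8, 9, 11, 16, 17, 18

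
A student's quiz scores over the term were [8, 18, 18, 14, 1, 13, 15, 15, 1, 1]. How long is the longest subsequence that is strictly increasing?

Track the smallest tail for each achievable length (strict):
8 → extends → [8]
18 → extends → [8, 18]
18 → already a tail → [8, 18]
14 → replaces 18 → [8, 14]
1 → replaces 8 → [1, 14]
13 → replaces 14 → [1, 13]
15 → extends → [1, 13, 15]
15 → already a tail → [1, 13, 15]
1 → already a tail → [1, 13, 15]
1 → already a tail → [1, 13, 15]
Three tails, so the longest strictly increasing subsequence has length 3 (e.g. 8, 14, 15).

3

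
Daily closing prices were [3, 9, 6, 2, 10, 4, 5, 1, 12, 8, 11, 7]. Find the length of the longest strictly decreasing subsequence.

Negate each value so 'decreasing' becomes 'increasing', then run patience tails on the negated sequence:
-3 → extends → [-3]
-9 → replaces -3 → [-9]
-6 → extends → [-9, -6]
-2 → extends → [-9, -6, -2]
-10 → replaces -9 → [-10, -6, -2]
-4 → replaces -2 → [-10, -6, -4]
-5 → replaces -4 → [-10, -6, -5]
-1 → extends → [-10, -6, -5, -1]
-12 → replaces -10 → [-12, -6, -5, -1]
-8 → replaces -6 → [-12, -8, -5, -1]
-11 → replaces -8 → [-12, -11, -5, -1]
-7 → replaces -5 → [-12, -11, -7, -1]
Four tails, so the longest strictly decreasing subsequence of the original has length 4.

4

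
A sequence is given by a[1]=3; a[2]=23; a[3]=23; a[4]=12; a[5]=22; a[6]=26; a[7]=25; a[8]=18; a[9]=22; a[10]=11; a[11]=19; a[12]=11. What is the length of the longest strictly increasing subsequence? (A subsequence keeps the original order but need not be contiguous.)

4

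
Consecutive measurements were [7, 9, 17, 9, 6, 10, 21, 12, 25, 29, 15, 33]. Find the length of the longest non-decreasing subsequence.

Track the smallest tail for each achievable length (allowing ties):
7 → extends → [7]
9 → extends → [7, 9]
17 → extends → [7, 9, 17]
9 → replaces 17 → [7, 9, 9]
6 → replaces 7 → [6, 9, 9]
10 → extends → [6, 9, 9, 10]
21 → extends → [6, 9, 9, 10, 21]
12 → replaces 21 → [6, 9, 9, 10, 12]
25 → extends → [6, 9, 9, 10, 12, 25]
29 → extends → [6, 9, 9, 10, 12, 25, 29]
15 → replaces 25 → [6, 9, 9, 10, 12, 15, 29]
33 → extends → [6, 9, 9, 10, 12, 15, 29, 33]
Eight tails, so the longest non-decreasing subsequence has length 8 (e.g. 7, 9, 9, 10, 21, 25, 29, 33).

8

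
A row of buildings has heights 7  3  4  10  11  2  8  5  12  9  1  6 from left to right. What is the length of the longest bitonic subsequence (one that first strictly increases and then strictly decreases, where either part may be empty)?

7

inc[i] = longest strictly increasing subsequence ending at i; dec[i] = longest strictly decreasing subsequence starting at i:
i:      1  2  3  4  5  6  7  8  9 10 11 12
a[i]:   7  3  4 10 11  2  8  5 12  9  1  6
inc:    1  1  2  3  4  1  3  3  5  4  1  4
dec:    4  3  3  4  4  2  3  2  3  2  1  1
Best peak at i=5 (value 11): inc=4, dec=4, length 4+4−1 = 7.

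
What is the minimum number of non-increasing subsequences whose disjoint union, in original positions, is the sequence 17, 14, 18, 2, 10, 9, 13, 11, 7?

Place each on the leftmost legal pile:
17 → new pile 1 (tops now [17])
14 → pile 1 (tops now [14])
18 → new pile 2 (tops now [14, 18])
2 → pile 1 (tops now [2, 18])
10 → pile 2 (tops now [2, 10])
9 → pile 2 (tops now [2, 9])
13 → new pile 3 (tops now [2, 9, 13])
11 → pile 3 (tops now [2, 9, 11])
7 → pile 2 (tops now [2, 7, 11])
Three piles.

3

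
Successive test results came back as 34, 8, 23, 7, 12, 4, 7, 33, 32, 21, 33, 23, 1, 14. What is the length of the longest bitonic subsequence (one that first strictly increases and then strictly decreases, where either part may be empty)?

6

inc[i] = longest strictly increasing subsequence ending at i; dec[i] = longest strictly decreasing subsequence starting at i:
i:      1  2  3  4  5  6  7  8  9 10 11 12 13 14
a[i]:  34  8 23  7 12  4  7 33 32 21 33 23  1 14
inc:    1  1  2  1  2  1  2  3  3  3  4  4  1  3
dec:    5  4  4  3  3  2  2  4  3  2  3  2  1  1
Best peak at i=8 (value 33): inc=3, dec=4, length 3+4−1 = 6.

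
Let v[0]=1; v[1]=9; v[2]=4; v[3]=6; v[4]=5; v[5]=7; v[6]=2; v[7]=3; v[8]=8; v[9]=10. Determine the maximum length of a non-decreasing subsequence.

6

Track the smallest tail for each achievable length (allowing ties):
1 → extends → [1]
9 → extends → [1, 9]
4 → replaces 9 → [1, 4]
6 → extends → [1, 4, 6]
5 → replaces 6 → [1, 4, 5]
7 → extends → [1, 4, 5, 7]
2 → replaces 4 → [1, 2, 5, 7]
3 → replaces 5 → [1, 2, 3, 7]
8 → extends → [1, 2, 3, 7, 8]
10 → extends → [1, 2, 3, 7, 8, 10]
Six tails, so the longest non-decreasing subsequence has length 6 (e.g. 1, 4, 6, 7, 8, 10).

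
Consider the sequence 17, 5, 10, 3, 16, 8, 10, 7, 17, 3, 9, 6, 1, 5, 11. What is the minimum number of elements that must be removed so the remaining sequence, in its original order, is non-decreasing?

Fewest deletions = n − (longest non-decreasing subsequence).
Patience tails:
17 → extends → [17]
5 → replaces 17 → [5]
10 → extends → [5, 10]
3 → replaces 5 → [3, 10]
16 → extends → [3, 10, 16]
8 → replaces 10 → [3, 8, 16]
10 → replaces 16 → [3, 8, 10]
7 → replaces 8 → [3, 7, 10]
17 → extends → [3, 7, 10, 17]
3 → replaces 7 → [3, 3, 10, 17]
9 → replaces 10 → [3, 3, 9, 17]
6 → replaces 9 → [3, 3, 6, 17]
1 → replaces 3 → [1, 3, 6, 17]
5 → replaces 6 → [1, 3, 5, 17]
11 → replaces 17 → [1, 3, 5, 11]
Longest non-decreasing subsequence has length 4, so deletions = 15 − 4 = 11.

11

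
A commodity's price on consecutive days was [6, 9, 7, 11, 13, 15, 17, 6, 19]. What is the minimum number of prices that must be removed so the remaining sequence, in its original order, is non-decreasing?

Fewest deletions = n − (longest non-decreasing subsequence).
Patience tails:
6 → extends → [6]
9 → extends → [6, 9]
7 → replaces 9 → [6, 7]
11 → extends → [6, 7, 11]
13 → extends → [6, 7, 11, 13]
15 → extends → [6, 7, 11, 13, 15]
17 → extends → [6, 7, 11, 13, 15, 17]
6 → replaces 7 → [6, 6, 11, 13, 15, 17]
19 → extends → [6, 6, 11, 13, 15, 17, 19]
Longest non-decreasing subsequence has length 7, so deletions = 9 − 7 = 2.

2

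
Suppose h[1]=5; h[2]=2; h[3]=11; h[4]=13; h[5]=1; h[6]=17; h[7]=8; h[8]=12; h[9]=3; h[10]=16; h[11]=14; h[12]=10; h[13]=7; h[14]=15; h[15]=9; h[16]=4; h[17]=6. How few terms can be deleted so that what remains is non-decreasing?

12

Fewest deletions = n − (longest non-decreasing subsequence).
Patience tails:
5 → extends → [5]
2 → replaces 5 → [2]
11 → extends → [2, 11]
13 → extends → [2, 11, 13]
1 → replaces 2 → [1, 11, 13]
17 → extends → [1, 11, 13, 17]
8 → replaces 11 → [1, 8, 13, 17]
12 → replaces 13 → [1, 8, 12, 17]
3 → replaces 8 → [1, 3, 12, 17]
16 → replaces 17 → [1, 3, 12, 16]
14 → replaces 16 → [1, 3, 12, 14]
10 → replaces 12 → [1, 3, 10, 14]
7 → replaces 10 → [1, 3, 7, 14]
15 → extends → [1, 3, 7, 14, 15]
9 → replaces 14 → [1, 3, 7, 9, 15]
4 → replaces 7 → [1, 3, 4, 9, 15]
6 → replaces 9 → [1, 3, 4, 6, 15]
Longest non-decreasing subsequence has length 5, so deletions = 17 − 5 = 12.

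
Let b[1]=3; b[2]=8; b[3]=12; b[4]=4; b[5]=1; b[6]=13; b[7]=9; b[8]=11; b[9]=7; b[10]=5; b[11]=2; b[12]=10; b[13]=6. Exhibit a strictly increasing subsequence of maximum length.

3, 8, 12, 13

Patience tails give the LIS length; then backtrack through the dp parents:
3 → extends → [3]
8 → extends → [3, 8]
12 → extends → [3, 8, 12]
4 → replaces 8 → [3, 4, 12]
1 → replaces 3 → [1, 4, 12]
13 → extends → [1, 4, 12, 13]
9 → replaces 12 → [1, 4, 9, 13]
11 → replaces 13 → [1, 4, 9, 11]
7 → replaces 9 → [1, 4, 7, 11]
5 → replaces 7 → [1, 4, 5, 11]
2 → replaces 4 → [1, 2, 5, 11]
10 → replaces 11 → [1, 2, 5, 10]
6 → replaces 10 → [1, 2, 5, 6]
Length 4; one witness is 3, 8, 12, 13.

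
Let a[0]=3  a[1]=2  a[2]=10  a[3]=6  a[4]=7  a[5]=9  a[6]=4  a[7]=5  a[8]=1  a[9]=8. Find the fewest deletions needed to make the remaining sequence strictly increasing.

6

Fewest deletions = n − (longest strictly increasing subsequence).
i:      0  1  2  3  4  5  6  7  8  9
a[i]:   3  2 10  6  7  9  4  5  1  8
dp:     1  1  2  2  3  4  2  3  1  4
max dp = 4, so deletions = 10 − 4 = 6.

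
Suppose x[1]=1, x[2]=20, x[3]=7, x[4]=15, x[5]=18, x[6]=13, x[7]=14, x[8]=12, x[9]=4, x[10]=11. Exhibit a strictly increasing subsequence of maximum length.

Patience tails give the LIS length; then backtrack through the dp parents:
1 → extends → [1]
20 → extends → [1, 20]
7 → replaces 20 → [1, 7]
15 → extends → [1, 7, 15]
18 → extends → [1, 7, 15, 18]
13 → replaces 15 → [1, 7, 13, 18]
14 → replaces 18 → [1, 7, 13, 14]
12 → replaces 13 → [1, 7, 12, 14]
4 → replaces 7 → [1, 4, 12, 14]
11 → replaces 12 → [1, 4, 11, 14]
Length 4; one witness is 1, 7, 15, 18.

1, 7, 15, 18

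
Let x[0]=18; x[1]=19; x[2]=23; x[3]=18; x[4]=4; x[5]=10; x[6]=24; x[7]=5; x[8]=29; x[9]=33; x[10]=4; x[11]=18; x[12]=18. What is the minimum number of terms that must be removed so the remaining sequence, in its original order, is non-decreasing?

Fewest deletions = n − (longest non-decreasing subsequence).
Patience tails:
18 → extends → [18]
19 → extends → [18, 19]
23 → extends → [18, 19, 23]
18 → replaces 19 → [18, 18, 23]
4 → replaces 18 → [4, 18, 23]
10 → replaces 18 → [4, 10, 23]
24 → extends → [4, 10, 23, 24]
5 → replaces 10 → [4, 5, 23, 24]
29 → extends → [4, 5, 23, 24, 29]
33 → extends → [4, 5, 23, 24, 29, 33]
4 → replaces 5 → [4, 4, 23, 24, 29, 33]
18 → replaces 23 → [4, 4, 18, 24, 29, 33]
18 → replaces 24 → [4, 4, 18, 18, 29, 33]
Longest non-decreasing subsequence has length 6, so deletions = 13 − 6 = 7.

7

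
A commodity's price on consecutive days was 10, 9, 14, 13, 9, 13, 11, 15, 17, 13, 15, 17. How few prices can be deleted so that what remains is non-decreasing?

6

Fewest deletions = n − (longest non-decreasing subsequence).
Patience tails:
10 → extends → [10]
9 → replaces 10 → [9]
14 → extends → [9, 14]
13 → replaces 14 → [9, 13]
9 → replaces 13 → [9, 9]
13 → extends → [9, 9, 13]
11 → replaces 13 → [9, 9, 11]
15 → extends → [9, 9, 11, 15]
17 → extends → [9, 9, 11, 15, 17]
13 → replaces 15 → [9, 9, 11, 13, 17]
15 → replaces 17 → [9, 9, 11, 13, 15]
17 → extends → [9, 9, 11, 13, 15, 17]
Longest non-decreasing subsequence has length 6, so deletions = 12 − 6 = 6.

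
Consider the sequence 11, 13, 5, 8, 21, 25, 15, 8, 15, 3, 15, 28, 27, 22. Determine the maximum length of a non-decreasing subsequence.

6

Track the smallest tail for each achievable length (allowing ties):
11 → extends → [11]
13 → extends → [11, 13]
5 → replaces 11 → [5, 13]
8 → replaces 13 → [5, 8]
21 → extends → [5, 8, 21]
25 → extends → [5, 8, 21, 25]
15 → replaces 21 → [5, 8, 15, 25]
8 → replaces 15 → [5, 8, 8, 25]
15 → replaces 25 → [5, 8, 8, 15]
3 → replaces 5 → [3, 8, 8, 15]
15 → extends → [3, 8, 8, 15, 15]
28 → extends → [3, 8, 8, 15, 15, 28]
27 → replaces 28 → [3, 8, 8, 15, 15, 27]
22 → replaces 27 → [3, 8, 8, 15, 15, 22]
Six tails, so the longest non-decreasing subsequence has length 6 (e.g. 11, 13, 15, 15, 15, 28).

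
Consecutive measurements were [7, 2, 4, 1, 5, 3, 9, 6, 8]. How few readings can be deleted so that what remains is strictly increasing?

4

Fewest deletions = n − (longest strictly increasing subsequence).
i:     1 2 3 4 5 6 7 8 9
a[i]:  7 2 4 1 5 3 9 6 8
dp:    1 1 2 1 3 2 4 4 5
max dp = 5, so deletions = 9 − 5 = 4.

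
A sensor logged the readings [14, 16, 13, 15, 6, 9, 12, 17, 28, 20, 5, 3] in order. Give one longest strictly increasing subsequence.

6, 9, 12, 17, 28

Patience tails give the LIS length; then backtrack through the dp parents:
14 → extends → [14]
16 → extends → [14, 16]
13 → replaces 14 → [13, 16]
15 → replaces 16 → [13, 15]
6 → replaces 13 → [6, 15]
9 → replaces 15 → [6, 9]
12 → extends → [6, 9, 12]
17 → extends → [6, 9, 12, 17]
28 → extends → [6, 9, 12, 17, 28]
20 → replaces 28 → [6, 9, 12, 17, 20]
5 → replaces 6 → [5, 9, 12, 17, 20]
3 → replaces 5 → [3, 9, 12, 17, 20]
Length 5; one witness is 6, 9, 12, 17, 28.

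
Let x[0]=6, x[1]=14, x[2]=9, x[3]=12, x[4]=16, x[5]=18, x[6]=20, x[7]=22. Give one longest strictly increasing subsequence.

Patience tails give the LIS length; then backtrack through the dp parents:
6 → extends → [6]
14 → extends → [6, 14]
9 → replaces 14 → [6, 9]
12 → extends → [6, 9, 12]
16 → extends → [6, 9, 12, 16]
18 → extends → [6, 9, 12, 16, 18]
20 → extends → [6, 9, 12, 16, 18, 20]
22 → extends → [6, 9, 12, 16, 18, 20, 22]
Length 7; one witness is 6, 9, 12, 16, 18, 20, 22.

6, 9, 12, 16, 18, 20, 22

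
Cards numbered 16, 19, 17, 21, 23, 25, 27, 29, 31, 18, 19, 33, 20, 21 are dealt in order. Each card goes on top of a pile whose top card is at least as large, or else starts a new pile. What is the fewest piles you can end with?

9

Place each on the leftmost legal pile:
16 → new pile 1 (tops now [16])
19 → new pile 2 (tops now [16, 19])
17 → pile 2 (tops now [16, 17])
21 → new pile 3 (tops now [16, 17, 21])
23 → new pile 4 (tops now [16, 17, 21, 23])
25 → new pile 5 (tops now [16, 17, 21, 23, 25])
27 → new pile 6 (tops now [16, 17, 21, 23, 25, 27])
29 → new pile 7 (tops now [16, 17, 21, 23, 25, 27, 29])
31 → new pile 8 (tops now [16, 17, 21, 23, 25, 27, 29, 31])
18 → pile 3 (tops now [16, 17, 18, 23, 25, 27, 29, 31])
19 → pile 4 (tops now [16, 17, 18, 19, 25, 27, 29, 31])
33 → new pile 9 (tops now [16, 17, 18, 19, 25, 27, 29, 31, 33])
20 → pile 5 (tops now [16, 17, 18, 19, 20, 27, 29, 31, 33])
21 → pile 6 (tops now [16, 17, 18, 19, 20, 21, 29, 31, 33])
Nine piles.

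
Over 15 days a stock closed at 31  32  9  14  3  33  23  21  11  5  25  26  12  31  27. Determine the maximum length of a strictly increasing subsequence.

6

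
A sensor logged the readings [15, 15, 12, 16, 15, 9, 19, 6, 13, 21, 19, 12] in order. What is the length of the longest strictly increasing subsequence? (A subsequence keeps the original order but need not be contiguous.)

4

Track the smallest tail for each achievable length (strict):
15 → extends → [15]
15 → already a tail → [15]
12 → replaces 15 → [12]
16 → extends → [12, 16]
15 → replaces 16 → [12, 15]
9 → replaces 12 → [9, 15]
19 → extends → [9, 15, 19]
6 → replaces 9 → [6, 15, 19]
13 → replaces 15 → [6, 13, 19]
21 → extends → [6, 13, 19, 21]
19 → already a tail → [6, 13, 19, 21]
12 → replaces 13 → [6, 12, 19, 21]
Four tails, so the longest strictly increasing subsequence has length 4 (e.g. 15, 16, 19, 21).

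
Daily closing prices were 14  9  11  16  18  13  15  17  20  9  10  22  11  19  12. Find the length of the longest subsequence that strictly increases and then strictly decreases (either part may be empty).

9

inc[i] = longest strictly increasing subsequence ending at i; dec[i] = longest strictly decreasing subsequence starting at i:
i:      1  2  3  4  5  6  7  8  9 10 11 12 13 14 15
a[i]:  14  9 11 16 18 13 15 17 20  9 10 22 11 19 12
inc:    1  1  2  3  4  3  4  5  6  1  2  7  3  6  4
dec:    3  1  2  3  3  2  2  2  3  1  1  3  1  2  1
Best peak at i=12 (value 22): inc=7, dec=3, length 7+3−1 = 9.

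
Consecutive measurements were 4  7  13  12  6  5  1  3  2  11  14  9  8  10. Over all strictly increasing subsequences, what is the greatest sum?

Let S[i] be the best sum of a strictly increasing subsequence ending at i:
i:      1  2  3  4  5  6  7  8  9 10 11 12 13 14
a[i]:   4  7 13 12  6  5  1  3  2 11 14  9  8 10
S:      4 11 24 23 10  9  1  4  3 22 38 20 19 30
Maximum is 38 (e.g. 4 + 7 + 13 + 14).

38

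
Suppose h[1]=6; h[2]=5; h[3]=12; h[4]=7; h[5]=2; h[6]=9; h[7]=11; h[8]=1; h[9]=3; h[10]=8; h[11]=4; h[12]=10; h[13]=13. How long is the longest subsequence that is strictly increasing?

5

Let dp[i] be the length of the longest such subsequence ending at index i:
i:      1  2  3  4  5  6  7  8  9 10 11 12 13
h[i]:   6  5 12  7  2  9 11  1  3  8  4 10 13
dp:     1  1  2  2  1  3  4  1  2  3  3  4  5
Maximum dp value is 5.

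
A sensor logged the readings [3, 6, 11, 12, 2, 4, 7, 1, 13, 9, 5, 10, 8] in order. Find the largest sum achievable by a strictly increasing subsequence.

Let S[i] be the best sum of a strictly increasing subsequence ending at i:
i:      1  2  3  4  5  6  7  8  9 10 11 12 13
a[i]:   3  6 11 12  2  4  7  1 13  9  5 10  8
S:      3  9 20 32  2  7 16  1 45 25 12 35 24
Maximum is 45 (e.g. 3 + 6 + 11 + 12 + 13).

45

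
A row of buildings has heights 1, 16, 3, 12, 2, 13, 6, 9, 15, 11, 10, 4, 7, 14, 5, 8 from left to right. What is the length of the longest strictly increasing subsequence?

6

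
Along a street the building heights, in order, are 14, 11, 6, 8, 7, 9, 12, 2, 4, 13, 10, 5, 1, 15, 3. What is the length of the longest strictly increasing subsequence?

Track the smallest tail for each achievable length (strict):
14 → extends → [14]
11 → replaces 14 → [11]
6 → replaces 11 → [6]
8 → extends → [6, 8]
7 → replaces 8 → [6, 7]
9 → extends → [6, 7, 9]
12 → extends → [6, 7, 9, 12]
2 → replaces 6 → [2, 7, 9, 12]
4 → replaces 7 → [2, 4, 9, 12]
13 → extends → [2, 4, 9, 12, 13]
10 → replaces 12 → [2, 4, 9, 10, 13]
5 → replaces 9 → [2, 4, 5, 10, 13]
1 → replaces 2 → [1, 4, 5, 10, 13]
15 → extends → [1, 4, 5, 10, 13, 15]
3 → replaces 4 → [1, 3, 5, 10, 13, 15]
Six tails, so the longest strictly increasing subsequence has length 6 (e.g. 6, 8, 9, 12, 13, 15).

6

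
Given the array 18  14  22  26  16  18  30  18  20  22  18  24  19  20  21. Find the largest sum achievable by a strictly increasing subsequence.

114

Let S[i] be the best sum of a strictly increasing subsequence ending at i:
i:       1   2   3   4   5   6   7   8   9  10  11  12  13  14  15
a[i]:   18  14  22  26  16  18  30  18  20  22  18  24  19  20  21
S:      18  14  40  66  30  48  96  48  68  90  48 114  67  87 108
Maximum is 114 (e.g. 14 + 16 + 18 + 20 + 22 + 24).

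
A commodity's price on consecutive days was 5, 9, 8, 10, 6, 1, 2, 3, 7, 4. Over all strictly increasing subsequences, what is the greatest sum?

Let S[i] be the best sum of a strictly increasing subsequence ending at i:
i:      1  2  3  4  5  6  7  8  9 10
a[i]:   5  9  8 10  6  1  2  3  7  4
S:      5 14 13 24 11  1  3  6 18 10
Maximum is 24 (e.g. 5 + 9 + 10).

24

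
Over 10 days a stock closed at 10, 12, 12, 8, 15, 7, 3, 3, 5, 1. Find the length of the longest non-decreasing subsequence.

Track the smallest tail for each achievable length (allowing ties):
10 → extends → [10]
12 → extends → [10, 12]
12 → extends → [10, 12, 12]
8 → replaces 10 → [8, 12, 12]
15 → extends → [8, 12, 12, 15]
7 → replaces 8 → [7, 12, 12, 15]
3 → replaces 7 → [3, 12, 12, 15]
3 → replaces 12 → [3, 3, 12, 15]
5 → replaces 12 → [3, 3, 5, 15]
1 → replaces 3 → [1, 3, 5, 15]
Four tails, so the longest non-decreasing subsequence has length 4 (e.g. 10, 12, 12, 15).

4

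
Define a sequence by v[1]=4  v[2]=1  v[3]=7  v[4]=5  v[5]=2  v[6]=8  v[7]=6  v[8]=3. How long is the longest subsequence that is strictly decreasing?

Negate each value so 'decreasing' becomes 'increasing', then run patience tails on the negated sequence:
-4 → extends → [-4]
-1 → extends → [-4, -1]
-7 → replaces -4 → [-7, -1]
-5 → replaces -1 → [-7, -5]
-2 → extends → [-7, -5, -2]
-8 → replaces -7 → [-8, -5, -2]
-6 → replaces -5 → [-8, -6, -2]
-3 → replaces -2 → [-8, -6, -3]
Three tails, so the longest strictly decreasing subsequence of the original has length 3.

3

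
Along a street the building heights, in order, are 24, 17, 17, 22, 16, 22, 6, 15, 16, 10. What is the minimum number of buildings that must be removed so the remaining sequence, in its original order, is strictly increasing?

7

Fewest deletions = n − (longest strictly increasing subsequence).
Patience tails:
24 → extends → [24]
17 → replaces 24 → [17]
17 → already a tail → [17]
22 → extends → [17, 22]
16 → replaces 17 → [16, 22]
22 → already a tail → [16, 22]
6 → replaces 16 → [6, 22]
15 → replaces 22 → [6, 15]
16 → extends → [6, 15, 16]
10 → replaces 15 → [6, 10, 16]
Longest strictly increasing subsequence has length 3, so deletions = 10 − 3 = 7.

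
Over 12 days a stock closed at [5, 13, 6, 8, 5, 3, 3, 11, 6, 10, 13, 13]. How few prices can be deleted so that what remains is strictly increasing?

7

Fewest deletions = n − (longest strictly increasing subsequence).
Patience tails:
5 → extends → [5]
13 → extends → [5, 13]
6 → replaces 13 → [5, 6]
8 → extends → [5, 6, 8]
5 → already a tail → [5, 6, 8]
3 → replaces 5 → [3, 6, 8]
3 → already a tail → [3, 6, 8]
11 → extends → [3, 6, 8, 11]
6 → already a tail → [3, 6, 8, 11]
10 → replaces 11 → [3, 6, 8, 10]
13 → extends → [3, 6, 8, 10, 13]
13 → already a tail → [3, 6, 8, 10, 13]
Longest strictly increasing subsequence has length 5, so deletions = 12 − 5 = 7.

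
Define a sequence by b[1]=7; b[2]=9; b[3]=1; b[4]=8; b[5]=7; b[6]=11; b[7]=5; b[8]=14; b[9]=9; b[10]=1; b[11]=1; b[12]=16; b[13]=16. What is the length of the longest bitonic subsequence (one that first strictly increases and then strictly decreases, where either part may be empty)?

inc[i] = longest strictly increasing subsequence ending at i; dec[i] = longest strictly decreasing subsequence starting at i:
i:      1  2  3  4  5  6  7  8  9 10 11 12 13
b[i]:   7  9  1  8  7 11  5 14  9  1  1 16 16
inc:    1  2  1  2  2  3  2  4  3  1  1  5  5
dec:    3  5  1  4  3  3  2  3  2  1  1  1  1
Best peak at i=2 (value 9): inc=2, dec=5, length 2+5−1 = 6.

6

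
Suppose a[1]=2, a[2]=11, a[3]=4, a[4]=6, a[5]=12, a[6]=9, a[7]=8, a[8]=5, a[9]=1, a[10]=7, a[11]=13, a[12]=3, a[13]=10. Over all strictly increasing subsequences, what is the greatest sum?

38

Let S[i] be the best sum of a strictly increasing subsequence ending at i:
i:      1  2  3  4  5  6  7  8  9 10 11 12 13
a[i]:   2 11  4  6 12  9  8  5  1  7 13  3 10
S:      2 13  6 12 25 21 20 11  1 19 38  5 31
Maximum is 38 (e.g. 2 + 11 + 12 + 13).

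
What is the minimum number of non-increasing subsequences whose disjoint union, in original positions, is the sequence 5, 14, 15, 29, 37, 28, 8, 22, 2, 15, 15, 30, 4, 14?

5

The minimum number of non-increasing subsequences covering a sequence equals the length of its longest strictly increasing subsequence.
LIS length is 5 (e.g. 5, 14, 15, 29, 37), so 5 piles are needed.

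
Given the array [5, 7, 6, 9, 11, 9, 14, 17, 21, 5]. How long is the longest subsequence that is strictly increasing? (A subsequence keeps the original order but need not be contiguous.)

7

Track the smallest tail for each achievable length (strict):
5 → extends → [5]
7 → extends → [5, 7]
6 → replaces 7 → [5, 6]
9 → extends → [5, 6, 9]
11 → extends → [5, 6, 9, 11]
9 → already a tail → [5, 6, 9, 11]
14 → extends → [5, 6, 9, 11, 14]
17 → extends → [5, 6, 9, 11, 14, 17]
21 → extends → [5, 6, 9, 11, 14, 17, 21]
5 → already a tail → [5, 6, 9, 11, 14, 17, 21]
Seven tails, so the longest strictly increasing subsequence has length 7 (e.g. 5, 7, 9, 11, 14, 17, 21).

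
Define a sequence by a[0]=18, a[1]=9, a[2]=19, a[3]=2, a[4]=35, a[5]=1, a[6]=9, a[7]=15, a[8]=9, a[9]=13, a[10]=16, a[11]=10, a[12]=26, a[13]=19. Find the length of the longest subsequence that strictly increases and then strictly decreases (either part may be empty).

6

inc[i] = longest strictly increasing subsequence ending at i; dec[i] = longest strictly decreasing subsequence starting at i:
i:      0  1  2  3  4  5  6  7  8  9 10 11 12 13
a[i]:  18  9 19  2 35  1  9 15  9 13 16 10 26 19
inc:    1  1  2  1  3  1  2  3  2  3  4  3  5  5
dec:    4  3  4  2  4  1  1  3  1  2  2  1  2  1
Best peak at i=4 (value 35): inc=3, dec=4, length 3+4−1 = 6.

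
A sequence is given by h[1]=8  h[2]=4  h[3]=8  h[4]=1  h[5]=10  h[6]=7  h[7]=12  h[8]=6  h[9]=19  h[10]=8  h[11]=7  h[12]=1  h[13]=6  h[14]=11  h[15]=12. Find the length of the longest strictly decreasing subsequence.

4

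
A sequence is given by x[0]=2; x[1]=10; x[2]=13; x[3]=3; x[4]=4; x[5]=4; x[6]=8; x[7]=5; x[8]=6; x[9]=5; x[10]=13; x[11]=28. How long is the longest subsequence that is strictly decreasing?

4

Negate each value so 'decreasing' becomes 'increasing', then run patience tails on the negated sequence:
-2 → extends → [-2]
-10 → replaces -2 → [-10]
-13 → replaces -10 → [-13]
-3 → extends → [-13, -3]
-4 → replaces -3 → [-13, -4]
-4 → already a tail → [-13, -4]
-8 → replaces -4 → [-13, -8]
-5 → extends → [-13, -8, -5]
-6 → replaces -5 → [-13, -8, -6]
-5 → extends → [-13, -8, -6, -5]
-13 → already a tail → [-13, -8, -6, -5]
-28 → replaces -13 → [-28, -8, -6, -5]
Four tails, so the longest strictly decreasing subsequence of the original has length 4.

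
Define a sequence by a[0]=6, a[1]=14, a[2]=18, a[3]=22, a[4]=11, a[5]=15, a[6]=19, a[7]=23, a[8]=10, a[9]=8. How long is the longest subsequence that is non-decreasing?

5

Track the smallest tail for each achievable length (allowing ties):
6 → extends → [6]
14 → extends → [6, 14]
18 → extends → [6, 14, 18]
22 → extends → [6, 14, 18, 22]
11 → replaces 14 → [6, 11, 18, 22]
15 → replaces 18 → [6, 11, 15, 22]
19 → replaces 22 → [6, 11, 15, 19]
23 → extends → [6, 11, 15, 19, 23]
10 → replaces 11 → [6, 10, 15, 19, 23]
8 → replaces 10 → [6, 8, 15, 19, 23]
Five tails, so the longest non-decreasing subsequence has length 5 (e.g. 6, 14, 18, 22, 23).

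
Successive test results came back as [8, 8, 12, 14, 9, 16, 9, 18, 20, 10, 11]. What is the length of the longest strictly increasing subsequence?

6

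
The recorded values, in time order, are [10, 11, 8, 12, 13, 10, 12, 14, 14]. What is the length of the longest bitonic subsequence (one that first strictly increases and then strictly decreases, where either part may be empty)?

inc[i] = longest strictly increasing subsequence ending at i; dec[i] = longest strictly decreasing subsequence starting at i:
i:      1  2  3  4  5  6  7  8  9
a[i]:  10 11  8 12 13 10 12 14 14
inc:    1  2  1  3  4  2  3  5  5
dec:    2  2  1  2  2  1  1  1  1
Best peak at i=5 (value 13): inc=4, dec=2, length 4+2−1 = 5.

5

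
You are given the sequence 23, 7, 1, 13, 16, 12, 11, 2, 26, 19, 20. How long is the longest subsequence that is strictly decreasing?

5

Negate each value so 'decreasing' becomes 'increasing', then run patience tails on the negated sequence:
-23 → extends → [-23]
-7 → extends → [-23, -7]
-1 → extends → [-23, -7, -1]
-13 → replaces -7 → [-23, -13, -1]
-16 → replaces -13 → [-23, -16, -1]
-12 → replaces -1 → [-23, -16, -12]
-11 → extends → [-23, -16, -12, -11]
-2 → extends → [-23, -16, -12, -11, -2]
-26 → replaces -23 → [-26, -16, -12, -11, -2]
-19 → replaces -16 → [-26, -19, -12, -11, -2]
-20 → replaces -19 → [-26, -20, -12, -11, -2]
Five tails, so the longest strictly decreasing subsequence of the original has length 5.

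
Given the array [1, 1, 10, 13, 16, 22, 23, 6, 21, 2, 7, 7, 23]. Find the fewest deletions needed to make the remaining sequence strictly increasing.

Fewest deletions = n − (longest strictly increasing subsequence).
i:      1  2  3  4  5  6  7  8  9 10 11 12 13
a[i]:   1  1 10 13 16 22 23  6 21  2  7  7 23
dp:     1  1  2  3  4  5  6  2  5  2  3  3  6
max dp = 6, so deletions = 13 − 6 = 7.

7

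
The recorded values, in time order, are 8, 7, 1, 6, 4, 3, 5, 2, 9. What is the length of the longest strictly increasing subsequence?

Let dp[i] be the length of the longest such subsequence ending at index i:
i:     1 2 3 4 5 6 7 8 9
a[i]:  8 7 1 6 4 3 5 2 9
dp:    1 1 1 2 2 2 3 2 4
Maximum dp value is 4.

4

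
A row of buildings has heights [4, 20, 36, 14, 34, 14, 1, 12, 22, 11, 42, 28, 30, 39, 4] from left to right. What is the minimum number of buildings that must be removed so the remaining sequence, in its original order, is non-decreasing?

Fewest deletions = n − (longest non-decreasing subsequence).
i:      1  2  3  4  5  6  7  8  9 10 11 12 13 14 15
a[i]:   4 20 36 14 34 14  1 12 22 11 42 28 30 39  4
dp:     1  2  3  2  3  3  1  2  4  2  5  5  6  7  2
max dp = 7, so deletions = 15 − 7 = 8.

8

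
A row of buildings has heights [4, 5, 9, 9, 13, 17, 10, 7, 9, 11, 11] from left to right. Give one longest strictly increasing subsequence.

4, 5, 9, 13, 17

Patience tails give the LIS length; then backtrack through the dp parents:
4 → extends → [4]
5 → extends → [4, 5]
9 → extends → [4, 5, 9]
9 → already a tail → [4, 5, 9]
13 → extends → [4, 5, 9, 13]
17 → extends → [4, 5, 9, 13, 17]
10 → replaces 13 → [4, 5, 9, 10, 17]
7 → replaces 9 → [4, 5, 7, 10, 17]
9 → replaces 10 → [4, 5, 7, 9, 17]
11 → replaces 17 → [4, 5, 7, 9, 11]
11 → already a tail → [4, 5, 7, 9, 11]
Length 5; one witness is 4, 5, 9, 13, 17.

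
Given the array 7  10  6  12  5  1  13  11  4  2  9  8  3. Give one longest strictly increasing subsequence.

Patience tails give the LIS length; then backtrack through the dp parents:
7 → extends → [7]
10 → extends → [7, 10]
6 → replaces 7 → [6, 10]
12 → extends → [6, 10, 12]
5 → replaces 6 → [5, 10, 12]
1 → replaces 5 → [1, 10, 12]
13 → extends → [1, 10, 12, 13]
11 → replaces 12 → [1, 10, 11, 13]
4 → replaces 10 → [1, 4, 11, 13]
2 → replaces 4 → [1, 2, 11, 13]
9 → replaces 11 → [1, 2, 9, 13]
8 → replaces 9 → [1, 2, 8, 13]
3 → replaces 8 → [1, 2, 3, 13]
Length 4; one witness is 7, 10, 12, 13.

7, 10, 12, 13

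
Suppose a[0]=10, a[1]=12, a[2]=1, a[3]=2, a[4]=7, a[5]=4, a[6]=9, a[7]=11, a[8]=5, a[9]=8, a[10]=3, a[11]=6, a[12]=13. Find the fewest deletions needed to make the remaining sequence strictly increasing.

7

Fewest deletions = n − (longest strictly increasing subsequence).
i:      0  1  2  3  4  5  6  7  8  9 10 11 12
a[i]:  10 12  1  2  7  4  9 11  5  8  3  6 13
dp:     1  2  1  2  3  3  4  5  4  5  3  5  6
max dp = 6, so deletions = 13 − 6 = 7.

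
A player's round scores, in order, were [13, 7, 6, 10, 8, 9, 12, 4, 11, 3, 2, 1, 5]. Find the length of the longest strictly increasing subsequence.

4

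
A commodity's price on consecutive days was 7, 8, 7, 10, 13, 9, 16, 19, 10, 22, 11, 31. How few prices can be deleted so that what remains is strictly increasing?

4

Fewest deletions = n − (longest strictly increasing subsequence).
Patience tails:
7 → extends → [7]
8 → extends → [7, 8]
7 → already a tail → [7, 8]
10 → extends → [7, 8, 10]
13 → extends → [7, 8, 10, 13]
9 → replaces 10 → [7, 8, 9, 13]
16 → extends → [7, 8, 9, 13, 16]
19 → extends → [7, 8, 9, 13, 16, 19]
10 → replaces 13 → [7, 8, 9, 10, 16, 19]
22 → extends → [7, 8, 9, 10, 16, 19, 22]
11 → replaces 16 → [7, 8, 9, 10, 11, 19, 22]
31 → extends → [7, 8, 9, 10, 11, 19, 22, 31]
Longest strictly increasing subsequence has length 8, so deletions = 12 − 8 = 4.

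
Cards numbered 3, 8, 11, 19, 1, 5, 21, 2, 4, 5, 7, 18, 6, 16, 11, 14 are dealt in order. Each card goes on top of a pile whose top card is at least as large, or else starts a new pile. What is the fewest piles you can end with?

7

The minimum number of non-increasing subsequences covering a sequence equals the length of its longest strictly increasing subsequence.
LIS length is 7 (e.g. 1, 2, 4, 5, 7, 11, 14), so 7 piles are needed.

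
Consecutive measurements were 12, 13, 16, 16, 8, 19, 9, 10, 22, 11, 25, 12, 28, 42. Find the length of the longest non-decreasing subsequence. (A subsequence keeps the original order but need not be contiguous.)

Track the smallest tail for each achievable length (allowing ties):
12 → extends → [12]
13 → extends → [12, 13]
16 → extends → [12, 13, 16]
16 → extends → [12, 13, 16, 16]
8 → replaces 12 → [8, 13, 16, 16]
19 → extends → [8, 13, 16, 16, 19]
9 → replaces 13 → [8, 9, 16, 16, 19]
10 → replaces 16 → [8, 9, 10, 16, 19]
22 → extends → [8, 9, 10, 16, 19, 22]
11 → replaces 16 → [8, 9, 10, 11, 19, 22]
25 → extends → [8, 9, 10, 11, 19, 22, 25]
12 → replaces 19 → [8, 9, 10, 11, 12, 22, 25]
28 → extends → [8, 9, 10, 11, 12, 22, 25, 28]
42 → extends → [8, 9, 10, 11, 12, 22, 25, 28, 42]
Nine tails, so the longest non-decreasing subsequence has length 9 (e.g. 12, 13, 16, 16, 19, 22, 25, 28, 42).

9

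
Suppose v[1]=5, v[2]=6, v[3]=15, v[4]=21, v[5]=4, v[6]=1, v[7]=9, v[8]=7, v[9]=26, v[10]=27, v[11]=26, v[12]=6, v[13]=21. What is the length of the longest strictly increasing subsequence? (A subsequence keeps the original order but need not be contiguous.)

Let dp[i] be the length of the longest such subsequence ending at index i:
i:      1  2  3  4  5  6  7  8  9 10 11 12 13
v[i]:   5  6 15 21  4  1  9  7 26 27 26  6 21
dp:     1  2  3  4  1  1  3  3  5  6  5  2  4
Maximum dp value is 6.

6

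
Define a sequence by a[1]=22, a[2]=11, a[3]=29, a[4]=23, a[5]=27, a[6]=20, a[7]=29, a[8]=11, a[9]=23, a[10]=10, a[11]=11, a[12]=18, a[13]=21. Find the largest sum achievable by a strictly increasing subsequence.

101

Let S[i] be the best sum of a strictly increasing subsequence ending at i:
i:       1   2   3   4   5   6   7   8   9  10  11  12  13
a[i]:   22  11  29  23  27  20  29  11  23  10  11  18  21
S:      22  11  51  45  72  31 101  11  54  10  21  39  60
Maximum is 101 (e.g. 22 + 23 + 27 + 29).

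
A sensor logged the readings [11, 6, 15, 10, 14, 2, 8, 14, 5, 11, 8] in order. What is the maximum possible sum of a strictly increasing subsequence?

Let S[i] be the best sum of a strictly increasing subsequence ending at i:
i:      1  2  3  4  5  6  7  8  9 10 11
a[i]:  11  6 15 10 14  2  8 14  5 11  8
S:     11  6 26 16 30  2 14 30  7 27 15
Maximum is 30 (e.g. 6 + 10 + 14).

30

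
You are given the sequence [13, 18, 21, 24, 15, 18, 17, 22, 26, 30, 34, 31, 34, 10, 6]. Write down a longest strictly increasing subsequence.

13, 18, 21, 24, 26, 30, 31, 34

Patience tails give the LIS length; then backtrack through the dp parents:
13 → extends → [13]
18 → extends → [13, 18]
21 → extends → [13, 18, 21]
24 → extends → [13, 18, 21, 24]
15 → replaces 18 → [13, 15, 21, 24]
18 → replaces 21 → [13, 15, 18, 24]
17 → replaces 18 → [13, 15, 17, 24]
22 → replaces 24 → [13, 15, 17, 22]
26 → extends → [13, 15, 17, 22, 26]
30 → extends → [13, 15, 17, 22, 26, 30]
34 → extends → [13, 15, 17, 22, 26, 30, 34]
31 → replaces 34 → [13, 15, 17, 22, 26, 30, 31]
34 → extends → [13, 15, 17, 22, 26, 30, 31, 34]
10 → replaces 13 → [10, 15, 17, 22, 26, 30, 31, 34]
6 → replaces 10 → [6, 15, 17, 22, 26, 30, 31, 34]
Length 8; one witness is 13, 18, 21, 24, 26, 30, 31, 34.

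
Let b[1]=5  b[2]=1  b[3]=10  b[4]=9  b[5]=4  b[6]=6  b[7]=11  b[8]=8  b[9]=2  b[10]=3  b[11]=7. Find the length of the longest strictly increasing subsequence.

4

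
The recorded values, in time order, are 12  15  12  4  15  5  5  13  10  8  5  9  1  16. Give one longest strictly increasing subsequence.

Patience tails give the LIS length; then backtrack through the dp parents:
12 → extends → [12]
15 → extends → [12, 15]
12 → already a tail → [12, 15]
4 → replaces 12 → [4, 15]
15 → already a tail → [4, 15]
5 → replaces 15 → [4, 5]
5 → already a tail → [4, 5]
13 → extends → [4, 5, 13]
10 → replaces 13 → [4, 5, 10]
8 → replaces 10 → [4, 5, 8]
5 → already a tail → [4, 5, 8]
9 → extends → [4, 5, 8, 9]
1 → replaces 4 → [1, 5, 8, 9]
16 → extends → [1, 5, 8, 9, 16]
Length 5; one witness is 4, 5, 8, 9, 16.

4, 5, 8, 9, 16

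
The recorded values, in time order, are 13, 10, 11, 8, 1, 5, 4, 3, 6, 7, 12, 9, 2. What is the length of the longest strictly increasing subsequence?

Track the smallest tail for each achievable length (strict):
13 → extends → [13]
10 → replaces 13 → [10]
11 → extends → [10, 11]
8 → replaces 10 → [8, 11]
1 → replaces 8 → [1, 11]
5 → replaces 11 → [1, 5]
4 → replaces 5 → [1, 4]
3 → replaces 4 → [1, 3]
6 → extends → [1, 3, 6]
7 → extends → [1, 3, 6, 7]
12 → extends → [1, 3, 6, 7, 12]
9 → replaces 12 → [1, 3, 6, 7, 9]
2 → replaces 3 → [1, 2, 6, 7, 9]
Five tails, so the longest strictly increasing subsequence has length 5 (e.g. 1, 5, 6, 7, 12).

5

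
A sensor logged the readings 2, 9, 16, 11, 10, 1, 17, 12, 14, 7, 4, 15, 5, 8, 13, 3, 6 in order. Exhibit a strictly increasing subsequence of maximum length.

2, 9, 11, 12, 14, 15

Patience tails give the LIS length; then backtrack through the dp parents:
2 → extends → [2]
9 → extends → [2, 9]
16 → extends → [2, 9, 16]
11 → replaces 16 → [2, 9, 11]
10 → replaces 11 → [2, 9, 10]
1 → replaces 2 → [1, 9, 10]
17 → extends → [1, 9, 10, 17]
12 → replaces 17 → [1, 9, 10, 12]
14 → extends → [1, 9, 10, 12, 14]
7 → replaces 9 → [1, 7, 10, 12, 14]
4 → replaces 7 → [1, 4, 10, 12, 14]
15 → extends → [1, 4, 10, 12, 14, 15]
5 → replaces 10 → [1, 4, 5, 12, 14, 15]
8 → replaces 12 → [1, 4, 5, 8, 14, 15]
13 → replaces 14 → [1, 4, 5, 8, 13, 15]
3 → replaces 4 → [1, 3, 5, 8, 13, 15]
6 → replaces 8 → [1, 3, 5, 6, 13, 15]
Length 6; one witness is 2, 9, 11, 12, 14, 15.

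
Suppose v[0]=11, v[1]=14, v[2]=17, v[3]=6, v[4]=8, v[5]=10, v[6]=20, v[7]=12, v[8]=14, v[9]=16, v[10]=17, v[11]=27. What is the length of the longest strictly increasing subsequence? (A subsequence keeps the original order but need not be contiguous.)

Track the smallest tail for each achievable length (strict):
11 → extends → [11]
14 → extends → [11, 14]
17 → extends → [11, 14, 17]
6 → replaces 11 → [6, 14, 17]
8 → replaces 14 → [6, 8, 17]
10 → replaces 17 → [6, 8, 10]
20 → extends → [6, 8, 10, 20]
12 → replaces 20 → [6, 8, 10, 12]
14 → extends → [6, 8, 10, 12, 14]
16 → extends → [6, 8, 10, 12, 14, 16]
17 → extends → [6, 8, 10, 12, 14, 16, 17]
27 → extends → [6, 8, 10, 12, 14, 16, 17, 27]
Eight tails, so the longest strictly increasing subsequence has length 8 (e.g. 6, 8, 10, 12, 14, 16, 17, 27).

8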